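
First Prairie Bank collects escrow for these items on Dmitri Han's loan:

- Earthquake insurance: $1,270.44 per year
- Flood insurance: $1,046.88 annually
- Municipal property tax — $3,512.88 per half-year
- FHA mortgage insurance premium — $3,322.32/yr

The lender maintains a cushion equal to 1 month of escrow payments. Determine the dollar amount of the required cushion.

Earthquake insurance = $1,270.44 per year
Flood insurance = $1,046.88 per year
Municipal property tax = $3,512.88 × 2 = $7,025.76 per year
FHA mortgage insurance premium = $3,322.32 per year
Total annual escrow = $12,665.40
Monthly = $12,665.40 / 12 = $1,055.45
Required cushion = 1 × $1,055.45 = $1,055.45

$1,055.45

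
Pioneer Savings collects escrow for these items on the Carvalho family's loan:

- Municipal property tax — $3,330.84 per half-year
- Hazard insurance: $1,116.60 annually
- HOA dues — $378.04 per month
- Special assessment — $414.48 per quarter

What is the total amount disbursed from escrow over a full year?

$13,972.68

Municipal property tax = $3,330.84 × 2 = $6,661.68/yr
Hazard insurance = $1,116.60/yr
HOA dues = $378.04 × 12 = $4,536.48/yr
Special assessment = $414.48 × 4 = $1,657.92/yr
Total per year = $6,661.68 + $1,116.60 + $4,536.48 + $1,657.92 = $13,972.68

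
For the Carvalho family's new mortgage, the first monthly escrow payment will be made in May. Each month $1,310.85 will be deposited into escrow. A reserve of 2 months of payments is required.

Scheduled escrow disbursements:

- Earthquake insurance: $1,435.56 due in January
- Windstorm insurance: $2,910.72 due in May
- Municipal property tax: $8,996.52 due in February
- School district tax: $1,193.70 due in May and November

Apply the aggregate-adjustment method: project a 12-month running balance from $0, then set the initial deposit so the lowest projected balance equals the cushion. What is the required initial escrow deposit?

$5,415.27

Cushion = 2 × $1,310.85 = $2,621.70
Trial balance (start $0, +$1,310.85 each month, − disbursements):
  May: +$1,310.85 − $4,104.42 → -$2,793.57
  Jun: +$1,310.85 → -$1,482.72
  Jul: +$1,310.85 → -$171.87
  Aug: +$1,310.85 → $1,138.98
  Sep: +$1,310.85 → $2,449.83
  Oct: +$1,310.85 → $3,760.68
  Nov: +$1,310.85 − $1,193.70 → $3,877.83
  Dec: +$1,310.85 → $5,188.68
  Jan: +$1,310.85 − $1,435.56 → $5,063.97
  Feb: +$1,310.85 − $8,996.52 → -$2,621.70
  Mar: +$1,310.85 → -$1,310.85
  Apr: +$1,310.85 → $0.00
Lowest trial balance = -$2,793.57 (May)
Initial deposit = cushion − low point = $2,621.70 − (-$2,793.57) = $5,415.27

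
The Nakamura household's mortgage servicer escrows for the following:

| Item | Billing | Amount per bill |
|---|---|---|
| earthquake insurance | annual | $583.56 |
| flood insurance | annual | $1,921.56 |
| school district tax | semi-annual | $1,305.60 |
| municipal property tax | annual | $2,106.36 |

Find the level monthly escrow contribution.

$601.89

Earthquake insurance: $583.56 annually
Flood insurance: $1,921.56 annually
School district tax: $1,305.60 × 2 = $2,611.20 annually
Municipal property tax: $2,106.36 annually
Total per year = $583.56 + $1,921.56 + $2,611.20 + $2,106.36 = $7,222.68
Per month = $7,222.68 / 12 = $601.89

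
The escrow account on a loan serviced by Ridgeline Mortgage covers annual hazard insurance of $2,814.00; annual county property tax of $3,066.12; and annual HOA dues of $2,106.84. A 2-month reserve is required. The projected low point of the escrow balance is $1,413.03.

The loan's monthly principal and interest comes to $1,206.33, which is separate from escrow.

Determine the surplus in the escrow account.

$81.87

Hazard insurance = $2,814.00 annually
County property tax = $3,066.12 annually
HOA dues = $2,106.84 annually
Total per year = $7,986.96
Monthly = $7,986.96 ÷ 12 = $665.58
Required reserve = 2 × $665.58 = $1,331.16
Surplus = $1,413.03 − $1,331.16 = $81.87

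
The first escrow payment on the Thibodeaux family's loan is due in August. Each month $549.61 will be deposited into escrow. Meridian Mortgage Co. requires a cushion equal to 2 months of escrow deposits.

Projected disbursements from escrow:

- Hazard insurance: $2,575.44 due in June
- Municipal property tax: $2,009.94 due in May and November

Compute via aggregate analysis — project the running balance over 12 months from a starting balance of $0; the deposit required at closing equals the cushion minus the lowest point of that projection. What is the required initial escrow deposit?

$1,648.83

Cushion = 2 × $549.61 = $1,099.22
Trial balance (start $0, +$549.61 each month, − disbursements):
  Aug: +$549.61 → $549.61
  Sep: +$549.61 → $1,099.22
  Oct: +$549.61 → $1,648.83
  Nov: +$549.61 − $2,009.94 → $188.50
  Dec: +$549.61 → $738.11
  Jan: +$549.61 → $1,287.72
  Feb: +$549.61 → $1,837.33
  Mar: +$549.61 → $2,386.94
  Apr: +$549.61 → $2,936.55
  May: +$549.61 − $2,009.94 → $1,476.22
  Jun: +$549.61 − $2,575.44 → -$549.61
  Jul: +$549.61 → $0.00
Lowest trial balance = -$549.61 (Jun)
Initial deposit = cushion − low point = $1,099.22 − (-$549.61) = $1,648.83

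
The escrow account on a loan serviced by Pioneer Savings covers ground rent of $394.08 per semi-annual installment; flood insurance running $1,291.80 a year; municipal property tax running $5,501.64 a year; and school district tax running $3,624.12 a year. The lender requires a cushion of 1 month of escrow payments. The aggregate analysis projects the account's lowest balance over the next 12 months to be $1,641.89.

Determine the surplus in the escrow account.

$708.08

Ground rent — $394.08 × 2 = $788.16/yr
Flood insurance — $1,291.80/yr
Municipal property tax — $5,501.64/yr
School district tax — $3,624.12/yr
Yearly total = $11,205.72
Per month = $11,205.72 ÷ 12 = $933.81
Required cushion = 1 × $933.81 = $933.81
Surplus = $1,641.89 − $933.81 = $708.08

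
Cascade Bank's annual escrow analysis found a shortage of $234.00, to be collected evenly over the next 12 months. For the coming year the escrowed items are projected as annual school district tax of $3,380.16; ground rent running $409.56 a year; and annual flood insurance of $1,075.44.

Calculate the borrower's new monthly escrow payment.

School district tax: $3,380.16/yr
Ground rent: $409.56/yr
Flood insurance: $1,075.44/yr
Total per year = $3,380.16 + $409.56 + $1,075.44 = $4,865.16
Base monthly escrow = $4,865.16 / 12 = $405.43
Shortage spread = $234.00 / 12 = $19.50/mo
Adjusted monthly = $405.43 + $19.50 = $424.93

$424.93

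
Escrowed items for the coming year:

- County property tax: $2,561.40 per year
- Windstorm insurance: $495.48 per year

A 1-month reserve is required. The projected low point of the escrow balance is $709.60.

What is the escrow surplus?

County property tax: $2,561.40
Windstorm insurance: $495.48
Total per year = $2,561.40 + $495.48 = $3,056.88
Monthly = $3,056.88 ÷ 12 = $254.74
Required cushion = 1 × $254.74 = $254.74
Excess over cushion: $709.60 − $254.74 = $454.86

$454.86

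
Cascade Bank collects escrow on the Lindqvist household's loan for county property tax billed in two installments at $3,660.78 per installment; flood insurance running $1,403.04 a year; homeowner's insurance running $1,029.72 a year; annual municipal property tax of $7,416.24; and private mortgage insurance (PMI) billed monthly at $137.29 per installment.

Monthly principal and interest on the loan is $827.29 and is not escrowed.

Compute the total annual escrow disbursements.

County property tax: $3,660.78 × 2 = $7,321.56/yr
Flood insurance: $1,403.04/yr
Homeowner's insurance: $1,029.72/yr
Municipal property tax: $7,416.24/yr
Private mortgage insurance (PMI): $137.29 × 12 = $1,647.48/yr
Annual escrow total = $7,321.56 + $1,403.04 + $1,029.72 + $7,416.24 + $1,647.48 = $18,818.04

$18,818.04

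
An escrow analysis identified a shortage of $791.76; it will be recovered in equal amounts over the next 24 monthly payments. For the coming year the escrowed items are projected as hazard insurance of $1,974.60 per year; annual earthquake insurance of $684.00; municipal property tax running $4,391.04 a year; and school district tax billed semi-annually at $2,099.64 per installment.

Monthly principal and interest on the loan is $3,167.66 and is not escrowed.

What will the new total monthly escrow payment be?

$970.40

Hazard insurance = $1,974.60 per year
Earthquake insurance = $684.00 per year
Municipal property tax = $4,391.04 per year
School district tax = $2,099.64 × 2 = $4,199.28 per year
Combined annual = $11,248.92
Monthly escrow = $11,248.92 / 12 = $937.41
Shortage per month = $791.76 ÷ 24 = $32.99
New monthly escrow = $937.41 + $32.99 = $970.40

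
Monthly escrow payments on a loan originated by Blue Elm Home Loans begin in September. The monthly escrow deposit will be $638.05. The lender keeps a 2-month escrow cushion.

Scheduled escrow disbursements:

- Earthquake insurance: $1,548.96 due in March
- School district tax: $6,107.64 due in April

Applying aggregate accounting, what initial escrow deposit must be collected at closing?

$3,828.30

Cushion = 2 × $638.05 = $1,276.10
Trial balance (start $0, +$638.05 each month, − disbursements):
  Sep: +$638.05 → $638.05
  Oct: +$638.05 → $1,276.10
  Nov: +$638.05 → $1,914.15
  Dec: +$638.05 → $2,552.20
  Jan: +$638.05 → $3,190.25
  Feb: +$638.05 → $3,828.30
  Mar: +$638.05 − $1,548.96 → $2,917.39
  Apr: +$638.05 − $6,107.64 → -$2,552.20
  May: +$638.05 → -$1,914.15
  Jun: +$638.05 → -$1,276.10
  Jul: +$638.05 → -$638.05
  Aug: +$638.05 → $0.00
Lowest trial balance = -$2,552.20 (Apr)
Initial deposit = cushion − low point = $1,276.10 − (-$2,552.20) = $3,828.30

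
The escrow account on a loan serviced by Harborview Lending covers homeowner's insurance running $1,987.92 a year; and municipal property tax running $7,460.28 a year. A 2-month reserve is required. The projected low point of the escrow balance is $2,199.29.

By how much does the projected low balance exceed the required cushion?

Homeowner's insurance = $1,987.92 annually
Municipal property tax = $7,460.28 annually
Total annual escrow = $9,448.20
Base monthly escrow = $9,448.20 ÷ 12 = $787.35
Required reserve = 2 × $787.35 = $1,574.70
Surplus = $2,199.29 − $1,574.70 = $624.59

$624.59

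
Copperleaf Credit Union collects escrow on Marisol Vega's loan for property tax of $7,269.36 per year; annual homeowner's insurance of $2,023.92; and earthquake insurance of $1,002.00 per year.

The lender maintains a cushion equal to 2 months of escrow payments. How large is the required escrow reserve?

Property tax = $7,269.36/yr
Homeowner's insurance = $2,023.92/yr
Earthquake insurance = $1,002.00/yr
Annual escrow total = $10,295.28
Per month = $10,295.28 / 12 = $857.94
Reserve = 2 × $857.94 = $1,715.88

$1,715.88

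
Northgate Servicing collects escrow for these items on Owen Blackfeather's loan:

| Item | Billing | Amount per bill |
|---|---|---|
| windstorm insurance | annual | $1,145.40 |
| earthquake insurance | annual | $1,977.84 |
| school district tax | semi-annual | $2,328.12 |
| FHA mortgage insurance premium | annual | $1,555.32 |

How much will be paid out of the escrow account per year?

Windstorm insurance — $1,145.40 annually
Earthquake insurance — $1,977.84 annually
School district tax — $2,328.12 × 2 = $4,656.24 annually
FHA mortgage insurance premium — $1,555.32 annually
Total annual escrow = $9,334.80

$9,334.80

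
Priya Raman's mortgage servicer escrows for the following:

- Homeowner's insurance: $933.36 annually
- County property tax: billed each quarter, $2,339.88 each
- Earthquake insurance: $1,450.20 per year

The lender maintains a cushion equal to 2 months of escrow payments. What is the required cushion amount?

Homeowner's insurance — $933.36 annually
County property tax — $2,339.88 × 4 = $9,359.52 annually
Earthquake insurance — $1,450.20 annually
Combined annual = $933.36 + $9,359.52 + $1,450.20 = $11,743.08
Monthly = $11,743.08 / 12 = $978.59
Required cushion = 2 × $978.59 = $1,957.18

$1,957.18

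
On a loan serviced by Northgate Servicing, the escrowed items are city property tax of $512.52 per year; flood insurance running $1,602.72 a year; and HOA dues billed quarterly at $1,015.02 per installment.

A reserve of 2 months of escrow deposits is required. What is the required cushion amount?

$1,029.22

City property tax — $512.52 annually
Flood insurance — $1,602.72 annually
HOA dues — $1,015.02 × 4 = $4,060.08 annually
Combined annual = $6,175.32
Monthly = $6,175.32 ÷ 12 = $514.61
Reserve = 2 × $514.61 = $1,029.22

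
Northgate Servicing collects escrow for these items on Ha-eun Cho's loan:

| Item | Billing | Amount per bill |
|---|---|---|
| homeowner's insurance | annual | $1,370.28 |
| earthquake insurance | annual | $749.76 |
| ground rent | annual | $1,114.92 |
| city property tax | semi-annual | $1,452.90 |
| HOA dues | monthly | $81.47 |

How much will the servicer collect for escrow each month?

$593.20

Homeowner's insurance — $1,370.28
Earthquake insurance — $749.76
Ground rent — $1,114.92
City property tax — $1,452.90 × 2 = $2,905.80
HOA dues — $81.47 × 12 = $977.64
Annual escrow total = $7,118.40
Monthly = $7,118.40 / 12 = $593.20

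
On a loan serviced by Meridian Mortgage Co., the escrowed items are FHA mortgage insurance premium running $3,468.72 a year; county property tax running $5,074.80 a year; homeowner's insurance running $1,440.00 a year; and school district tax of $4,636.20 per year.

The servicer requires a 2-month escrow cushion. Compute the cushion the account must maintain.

FHA mortgage insurance premium: $3,468.72 annually
County property tax: $5,074.80 annually
Homeowner's insurance: $1,440.00 annually
School district tax: $4,636.20 annually
Total annual escrow = $3,468.72 + $5,074.80 + $1,440.00 + $4,636.20 = $14,619.72
Base monthly escrow = $14,619.72 / 12 = $1,218.31
Reserve = 2 × $1,218.31 = $2,436.62

$2,436.62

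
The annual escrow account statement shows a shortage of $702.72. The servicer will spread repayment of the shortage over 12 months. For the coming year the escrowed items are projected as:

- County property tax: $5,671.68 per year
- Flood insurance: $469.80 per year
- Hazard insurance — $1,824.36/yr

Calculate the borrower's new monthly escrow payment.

County property tax: $5,671.68/yr
Flood insurance: $469.80/yr
Hazard insurance: $1,824.36/yr
Yearly total = $5,671.68 + $469.80 + $1,824.36 = $7,965.84
Per month = $7,965.84 ÷ 12 = $663.82
Shortage spread = $702.72 ÷ 12 = $58.56/mo
New monthly escrow = $663.82 + $58.56 = $722.38

$722.38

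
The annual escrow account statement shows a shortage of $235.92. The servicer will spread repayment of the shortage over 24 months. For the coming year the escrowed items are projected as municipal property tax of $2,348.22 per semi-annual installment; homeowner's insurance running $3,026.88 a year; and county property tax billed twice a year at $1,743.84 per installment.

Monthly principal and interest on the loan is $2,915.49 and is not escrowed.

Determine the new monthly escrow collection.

$944.08

Municipal property tax = $2,348.22 × 2 = $4,696.44 per year
Homeowner's insurance = $3,026.88 per year
County property tax = $1,743.84 × 2 = $3,487.68 per year
Annual escrow total = $11,211.00
Monthly escrow = $11,211.00 ÷ 12 = $934.25
Shortage spread = $235.92 ÷ 24 = $9.83/mo
New monthly escrow = $934.25 + $9.83 = $944.08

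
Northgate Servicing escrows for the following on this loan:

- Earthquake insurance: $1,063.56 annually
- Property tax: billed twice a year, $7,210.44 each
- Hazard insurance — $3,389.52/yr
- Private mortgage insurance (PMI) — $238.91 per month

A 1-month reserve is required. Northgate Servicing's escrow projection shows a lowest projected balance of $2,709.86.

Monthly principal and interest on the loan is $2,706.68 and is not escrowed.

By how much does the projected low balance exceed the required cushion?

$898.12

Earthquake insurance = $1,063.56
Property tax = $7,210.44 × 2 = $14,420.88
Hazard insurance = $3,389.52
Private mortgage insurance (PMI) = $238.91 × 12 = $2,866.92
Annual escrow total = $1,063.56 + $14,420.88 + $3,389.52 + $2,866.92 = $21,740.88
Base monthly escrow = $21,740.88 / 12 = $1,811.74
Cushion = 1 × $1,811.74 = $1,811.74
Surplus = $2,709.86 − $1,811.74 = $898.12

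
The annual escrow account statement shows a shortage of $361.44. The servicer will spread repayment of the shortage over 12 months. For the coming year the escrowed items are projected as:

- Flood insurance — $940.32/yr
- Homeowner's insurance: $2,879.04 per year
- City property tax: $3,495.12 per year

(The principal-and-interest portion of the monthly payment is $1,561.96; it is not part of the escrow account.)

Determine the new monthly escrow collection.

Flood insurance: $940.32
Homeowner's insurance: $2,879.04
City property tax: $3,495.12
Total annual escrow = $7,314.48
Monthly escrow = $7,314.48 ÷ 12 = $609.54
Monthly shortage recovery: $361.44 / 12 = $30.12
New monthly escrow = $609.54 + $30.12 = $639.66

$639.66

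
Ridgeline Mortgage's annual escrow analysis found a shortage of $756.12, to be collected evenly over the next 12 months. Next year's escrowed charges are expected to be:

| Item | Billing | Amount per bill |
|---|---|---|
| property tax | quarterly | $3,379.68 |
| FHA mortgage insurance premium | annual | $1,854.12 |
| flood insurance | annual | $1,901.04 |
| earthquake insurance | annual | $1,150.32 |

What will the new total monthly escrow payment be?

$1,598.36

Property tax: $3,379.68 × 4 = $13,518.72 per year
FHA mortgage insurance premium: $1,854.12 per year
Flood insurance: $1,901.04 per year
Earthquake insurance: $1,150.32 per year
Combined annual = $13,518.72 + $1,854.12 + $1,901.04 + $1,150.32 = $18,424.20
Monthly escrow = $18,424.20 / 12 = $1,535.35
Monthly shortage recovery: $756.12 ÷ 12 = $63.01
Adjusted monthly = $1,535.35 + $63.01 = $1,598.36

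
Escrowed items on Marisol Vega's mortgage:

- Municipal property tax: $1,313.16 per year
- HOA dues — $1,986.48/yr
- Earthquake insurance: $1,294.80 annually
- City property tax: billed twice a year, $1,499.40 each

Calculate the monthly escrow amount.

$632.77

Municipal property tax = $1,313.16 per year
HOA dues = $1,986.48 per year
Earthquake insurance = $1,294.80 per year
City property tax = $1,499.40 × 2 = $2,998.80 per year
Total per year = $1,313.16 + $1,986.48 + $1,294.80 + $2,998.80 = $7,593.24
Per month = $7,593.24 ÷ 12 = $632.77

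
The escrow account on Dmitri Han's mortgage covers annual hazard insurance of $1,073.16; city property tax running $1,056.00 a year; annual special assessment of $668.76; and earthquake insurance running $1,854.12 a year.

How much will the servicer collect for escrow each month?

Hazard insurance: $1,073.16 per year
City property tax: $1,056.00 per year
Special assessment: $668.76 per year
Earthquake insurance: $1,854.12 per year
Total annual escrow = $4,652.04
Monthly = $4,652.04 ÷ 12 = $387.67

$387.67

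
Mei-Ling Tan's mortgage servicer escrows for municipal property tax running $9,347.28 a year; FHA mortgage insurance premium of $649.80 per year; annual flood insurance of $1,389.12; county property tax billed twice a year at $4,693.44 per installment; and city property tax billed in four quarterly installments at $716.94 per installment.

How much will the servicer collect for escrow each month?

$1,970.07

Municipal property tax = $9,347.28/yr
FHA mortgage insurance premium = $649.80/yr
Flood insurance = $1,389.12/yr
County property tax = $4,693.44 × 2 = $9,386.88/yr
City property tax = $716.94 × 4 = $2,867.76/yr
Annual escrow total = $9,347.28 + $649.80 + $1,389.12 + $9,386.88 + $2,867.76 = $23,640.84
Per month = $23,640.84 / 12 = $1,970.07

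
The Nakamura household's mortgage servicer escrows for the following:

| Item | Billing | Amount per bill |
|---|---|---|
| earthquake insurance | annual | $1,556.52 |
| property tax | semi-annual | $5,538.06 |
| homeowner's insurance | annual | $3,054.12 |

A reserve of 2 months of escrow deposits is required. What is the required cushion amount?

Earthquake insurance — $1,556.52 annually
Property tax — $5,538.06 × 2 = $11,076.12 annually
Homeowner's insurance — $3,054.12 annually
Combined annual = $1,556.52 + $11,076.12 + $3,054.12 = $15,686.76
Monthly = $15,686.76 ÷ 12 = $1,307.23
Cushion = 2 × $1,307.23 = $2,614.46

$2,614.46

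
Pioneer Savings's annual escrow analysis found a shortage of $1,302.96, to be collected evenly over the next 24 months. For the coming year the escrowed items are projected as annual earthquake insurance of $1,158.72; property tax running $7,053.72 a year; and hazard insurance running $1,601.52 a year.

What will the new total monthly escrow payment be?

$872.12

Earthquake insurance: $1,158.72 annually
Property tax: $7,053.72 annually
Hazard insurance: $1,601.52 annually
Annual escrow total = $1,158.72 + $7,053.72 + $1,601.52 = $9,813.96
Per month = $9,813.96 / 12 = $817.83
Monthly shortage recovery: $1,302.96 ÷ 24 = $54.29
Adjusted monthly = $817.83 + $54.29 = $872.12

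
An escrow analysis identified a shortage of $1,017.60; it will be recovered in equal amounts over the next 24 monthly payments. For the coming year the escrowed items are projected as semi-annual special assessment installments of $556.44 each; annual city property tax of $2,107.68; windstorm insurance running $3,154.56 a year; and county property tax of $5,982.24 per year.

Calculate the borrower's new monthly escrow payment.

Special assessment: $556.44 × 2 = $1,112.88
City property tax: $2,107.68
Windstorm insurance: $3,154.56
County property tax: $5,982.24
Total per year = $1,112.88 + $2,107.68 + $3,154.56 + $5,982.24 = $12,357.36
Per month = $12,357.36 / 12 = $1,029.78
Shortage spread = $1,017.60 ÷ 24 = $42.40/mo
New monthly escrow = $1,029.78 + $42.40 = $1,072.18

$1,072.18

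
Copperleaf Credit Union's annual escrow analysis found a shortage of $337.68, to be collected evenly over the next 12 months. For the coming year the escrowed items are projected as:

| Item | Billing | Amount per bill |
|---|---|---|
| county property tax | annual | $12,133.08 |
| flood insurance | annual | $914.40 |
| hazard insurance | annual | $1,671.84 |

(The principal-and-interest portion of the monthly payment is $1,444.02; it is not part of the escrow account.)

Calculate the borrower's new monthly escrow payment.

County property tax — $12,133.08 per year
Flood insurance — $914.40 per year
Hazard insurance — $1,671.84 per year
Total per year = $12,133.08 + $914.40 + $1,671.84 = $14,719.32
Base monthly escrow = $14,719.32 ÷ 12 = $1,226.61
Shortage spread = $337.68 / 12 = $28.14/mo
Adjusted monthly = $1,226.61 + $28.14 = $1,254.75

$1,254.75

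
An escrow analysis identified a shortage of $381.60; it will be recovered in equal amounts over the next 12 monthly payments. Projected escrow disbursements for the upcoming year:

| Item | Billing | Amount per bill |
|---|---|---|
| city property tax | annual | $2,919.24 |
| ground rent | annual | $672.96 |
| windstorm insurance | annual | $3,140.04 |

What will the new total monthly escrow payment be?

$592.82

City property tax — $2,919.24 per year
Ground rent — $672.96 per year
Windstorm insurance — $3,140.04 per year
Annual escrow total = $6,732.24
Monthly = $6,732.24 ÷ 12 = $561.02
Shortage per month = $381.60 ÷ 12 = $31.80
Adjusted monthly = $561.02 + $31.80 = $592.82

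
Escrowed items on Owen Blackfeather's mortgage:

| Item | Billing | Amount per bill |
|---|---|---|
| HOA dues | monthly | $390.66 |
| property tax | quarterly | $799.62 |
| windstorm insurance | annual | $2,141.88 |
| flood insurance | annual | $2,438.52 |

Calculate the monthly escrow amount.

$1,038.90

HOA dues = $390.66 × 12 = $4,687.92/yr
Property tax = $799.62 × 4 = $3,198.48/yr
Windstorm insurance = $2,141.88/yr
Flood insurance = $2,438.52/yr
Yearly total = $12,466.80
Monthly = $12,466.80 ÷ 12 = $1,038.90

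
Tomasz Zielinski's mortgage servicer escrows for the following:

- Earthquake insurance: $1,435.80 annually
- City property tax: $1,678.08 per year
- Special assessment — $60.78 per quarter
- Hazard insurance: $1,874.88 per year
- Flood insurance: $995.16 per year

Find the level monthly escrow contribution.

Earthquake insurance = $1,435.80 annually
City property tax = $1,678.08 annually
Special assessment = $60.78 × 4 = $243.12 annually
Hazard insurance = $1,874.88 annually
Flood insurance = $995.16 annually
Combined annual = $6,227.04
Monthly = $6,227.04 / 12 = $518.92

$518.92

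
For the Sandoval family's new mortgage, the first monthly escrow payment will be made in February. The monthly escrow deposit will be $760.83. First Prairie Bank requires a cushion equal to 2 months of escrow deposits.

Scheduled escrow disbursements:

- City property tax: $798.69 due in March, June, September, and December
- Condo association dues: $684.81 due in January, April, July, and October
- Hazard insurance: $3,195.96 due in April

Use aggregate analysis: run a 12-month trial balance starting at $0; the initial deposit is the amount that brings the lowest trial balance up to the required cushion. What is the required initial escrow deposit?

Cushion = 2 × $760.83 = $1,521.66
Trial balance (start $0, +$760.83 each month, − disbursements):
  Feb: +$760.83 → $760.83
  Mar: +$760.83 − $798.69 → $722.97
  Apr: +$760.83 − $3,880.77 → -$2,396.97
  May: +$760.83 → -$1,636.14
  Jun: +$760.83 − $798.69 → -$1,674.00
  Jul: +$760.83 − $684.81 → -$1,597.98
  Aug: +$760.83 → -$837.15
  Sep: +$760.83 − $798.69 → -$875.01
  Oct: +$760.83 − $684.81 → -$798.99
  Nov: +$760.83 → -$38.16
  Dec: +$760.83 − $798.69 → -$76.02
  Jan: +$760.83 − $684.81 → $0.00
Lowest trial balance = -$2,396.97 (Apr)
Initial deposit = cushion − low point = $1,521.66 − (-$2,396.97) = $3,918.63

$3,918.63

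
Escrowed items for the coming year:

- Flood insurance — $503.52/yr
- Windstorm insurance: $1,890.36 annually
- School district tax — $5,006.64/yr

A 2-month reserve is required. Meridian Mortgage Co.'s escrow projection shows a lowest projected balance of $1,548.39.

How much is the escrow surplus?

$314.97

Flood insurance = $503.52 per year
Windstorm insurance = $1,890.36 per year
School district tax = $5,006.64 per year
Total annual escrow = $503.52 + $1,890.36 + $5,006.64 = $7,400.52
Monthly escrow = $7,400.52 ÷ 12 = $616.71
Required reserve = 2 × $616.71 = $1,233.42
Excess over cushion: $1,548.39 − $1,233.42 = $314.97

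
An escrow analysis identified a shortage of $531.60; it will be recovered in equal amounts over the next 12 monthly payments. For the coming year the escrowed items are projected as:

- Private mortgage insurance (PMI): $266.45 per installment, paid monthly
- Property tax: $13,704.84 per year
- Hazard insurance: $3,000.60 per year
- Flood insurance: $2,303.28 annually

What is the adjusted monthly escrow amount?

Private mortgage insurance (PMI) = $266.45 × 12 = $3,197.40 annually
Property tax = $13,704.84 annually
Hazard insurance = $3,000.60 annually
Flood insurance = $2,303.28 annually
Yearly total = $22,206.12
Per month = $22,206.12 ÷ 12 = $1,850.51
Shortage spread = $531.60 ÷ 12 = $44.30/mo
Adjusted monthly = $1,850.51 + $44.30 = $1,894.81

$1,894.81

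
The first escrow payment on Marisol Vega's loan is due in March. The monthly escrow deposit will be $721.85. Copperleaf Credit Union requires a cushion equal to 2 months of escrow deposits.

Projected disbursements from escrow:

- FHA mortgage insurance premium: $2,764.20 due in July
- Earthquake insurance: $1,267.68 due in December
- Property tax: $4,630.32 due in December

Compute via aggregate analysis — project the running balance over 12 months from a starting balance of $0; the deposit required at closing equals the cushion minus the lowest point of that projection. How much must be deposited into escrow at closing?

Cushion = 2 × $721.85 = $1,443.70
Trial balance (start $0, +$721.85 each month, − disbursements):
  Mar: +$721.85 → $721.85
  Apr: +$721.85 → $1,443.70
  May: +$721.85 → $2,165.55
  Jun: +$721.85 → $2,887.40
  Jul: +$721.85 − $2,764.20 → $845.05
  Aug: +$721.85 → $1,566.90
  Sep: +$721.85 → $2,288.75
  Oct: +$721.85 → $3,010.60
  Nov: +$721.85 → $3,732.45
  Dec: +$721.85 − $5,898.00 → -$1,443.70
  Jan: +$721.85 → -$721.85
  Feb: +$721.85 → $0.00
Lowest trial balance = -$1,443.70 (Dec)
Initial deposit = cushion − low point = $1,443.70 − (-$1,443.70) = $2,887.40

$2,887.40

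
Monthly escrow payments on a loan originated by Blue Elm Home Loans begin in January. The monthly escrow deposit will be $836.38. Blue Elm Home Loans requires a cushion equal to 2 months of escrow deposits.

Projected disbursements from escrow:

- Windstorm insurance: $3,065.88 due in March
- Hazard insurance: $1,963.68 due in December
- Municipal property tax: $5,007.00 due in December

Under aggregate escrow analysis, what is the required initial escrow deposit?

$2,229.50

Cushion = 2 × $836.38 = $1,672.76
Trial balance (start $0, +$836.38 each month, − disbursements):
  Jan: +$836.38 → $836.38
  Feb: +$836.38 → $1,672.76
  Mar: +$836.38 − $3,065.88 → -$556.74
  Apr: +$836.38 → $279.64
  May: +$836.38 → $1,116.02
  Jun: +$836.38 → $1,952.40
  Jul: +$836.38 → $2,788.78
  Aug: +$836.38 → $3,625.16
  Sep: +$836.38 → $4,461.54
  Oct: +$836.38 → $5,297.92
  Nov: +$836.38 → $6,134.30
  Dec: +$836.38 − $6,970.68 → $0.00
Lowest trial balance = -$556.74 (Mar)
Initial deposit = cushion − low point = $1,672.76 − (-$556.74) = $2,229.50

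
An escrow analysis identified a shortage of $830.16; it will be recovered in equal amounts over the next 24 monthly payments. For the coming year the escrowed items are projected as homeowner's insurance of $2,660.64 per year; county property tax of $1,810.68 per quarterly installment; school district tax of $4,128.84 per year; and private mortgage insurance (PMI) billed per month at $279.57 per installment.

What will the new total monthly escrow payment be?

$1,483.51

Homeowner's insurance — $2,660.64 per year
County property tax — $1,810.68 × 4 = $7,242.72 per year
School district tax — $4,128.84 per year
Private mortgage insurance (PMI) — $279.57 × 12 = $3,354.84 per year
Total per year = $2,660.64 + $7,242.72 + $4,128.84 + $3,354.84 = $17,387.04
Base monthly escrow = $17,387.04 ÷ 12 = $1,448.92
Shortage per month = $830.16 ÷ 24 = $34.59
New monthly escrow = $1,448.92 + $34.59 = $1,483.51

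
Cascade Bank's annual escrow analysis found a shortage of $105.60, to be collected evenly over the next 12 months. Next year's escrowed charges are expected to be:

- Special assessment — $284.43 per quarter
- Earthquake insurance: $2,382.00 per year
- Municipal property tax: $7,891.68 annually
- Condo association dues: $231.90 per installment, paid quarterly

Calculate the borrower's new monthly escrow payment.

Special assessment: $284.43 × 4 = $1,137.72
Earthquake insurance: $2,382.00
Municipal property tax: $7,891.68
Condo association dues: $231.90 × 4 = $927.60
Combined annual = $1,137.72 + $2,382.00 + $7,891.68 + $927.60 = $12,339.00
Per month = $12,339.00 ÷ 12 = $1,028.25
Shortage spread = $105.60 / 12 = $8.80/mo
Adjusted monthly = $1,028.25 + $8.80 = $1,037.05

$1,037.05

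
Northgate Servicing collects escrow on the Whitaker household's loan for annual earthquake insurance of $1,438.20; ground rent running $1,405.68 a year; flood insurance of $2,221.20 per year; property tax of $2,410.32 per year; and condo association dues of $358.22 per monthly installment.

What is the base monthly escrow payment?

Earthquake insurance — $1,438.20 per year
Ground rent — $1,405.68 per year
Flood insurance — $2,221.20 per year
Property tax — $2,410.32 per year
Condo association dues — $358.22 × 12 = $4,298.64 per year
Yearly total = $1,438.20 + $1,405.68 + $2,221.20 + $2,410.32 + $4,298.64 = $11,774.04
Per month = $11,774.04 / 12 = $981.17

$981.17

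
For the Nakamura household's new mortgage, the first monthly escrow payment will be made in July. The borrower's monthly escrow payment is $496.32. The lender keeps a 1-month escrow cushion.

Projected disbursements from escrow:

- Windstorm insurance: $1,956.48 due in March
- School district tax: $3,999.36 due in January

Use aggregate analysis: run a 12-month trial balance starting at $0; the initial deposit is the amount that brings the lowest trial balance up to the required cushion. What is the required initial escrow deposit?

$1,985.28

Cushion = 1 × $496.32 = $496.32
Trial balance (start $0, +$496.32 each month, − disbursements):
  Jul: +$496.32 → $496.32
  Aug: +$496.32 → $992.64
  Sep: +$496.32 → $1,488.96
  Oct: +$496.32 → $1,985.28
  Nov: +$496.32 → $2,481.60
  Dec: +$496.32 → $2,977.92
  Jan: +$496.32 − $3,999.36 → -$525.12
  Feb: +$496.32 → -$28.80
  Mar: +$496.32 − $1,956.48 → -$1,488.96
  Apr: +$496.32 → -$992.64
  May: +$496.32 → -$496.32
  Jun: +$496.32 → $0.00
Lowest trial balance = -$1,488.96 (Mar)
Initial deposit = cushion − low point = $496.32 − (-$1,488.96) = $1,985.28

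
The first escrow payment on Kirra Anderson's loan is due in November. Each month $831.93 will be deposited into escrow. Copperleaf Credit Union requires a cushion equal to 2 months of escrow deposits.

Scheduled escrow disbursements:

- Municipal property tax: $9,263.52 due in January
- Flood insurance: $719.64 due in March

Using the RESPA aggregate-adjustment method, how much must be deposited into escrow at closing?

Cushion = 2 × $831.93 = $1,663.86
Trial balance (start $0, +$831.93 each month, − disbursements):
  Nov: +$831.93 → $831.93
  Dec: +$831.93 → $1,663.86
  Jan: +$831.93 − $9,263.52 → -$6,767.73
  Feb: +$831.93 → -$5,935.80
  Mar: +$831.93 − $719.64 → -$5,823.51
  Apr: +$831.93 → -$4,991.58
  May: +$831.93 → -$4,159.65
  Jun: +$831.93 → -$3,327.72
  Jul: +$831.93 → -$2,495.79
  Aug: +$831.93 → -$1,663.86
  Sep: +$831.93 → -$831.93
  Oct: +$831.93 → $0.00
Lowest trial balance = -$6,767.73 (Jan)
Initial deposit = cushion − low point = $1,663.86 − (-$6,767.73) = $8,431.59

$8,431.59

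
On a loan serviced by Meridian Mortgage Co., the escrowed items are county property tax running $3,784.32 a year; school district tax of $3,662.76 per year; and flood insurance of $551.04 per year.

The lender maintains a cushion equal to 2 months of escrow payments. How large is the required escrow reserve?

County property tax — $3,784.32
School district tax — $3,662.76
Flood insurance — $551.04
Yearly total = $3,784.32 + $3,662.76 + $551.04 = $7,998.12
Monthly = $7,998.12 ÷ 12 = $666.51
Cushion = 2 × $666.51 = $1,333.02

$1,333.02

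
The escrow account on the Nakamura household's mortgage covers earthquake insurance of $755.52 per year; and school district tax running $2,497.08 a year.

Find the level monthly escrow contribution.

$271.05

Earthquake insurance = $755.52 annually
School district tax = $2,497.08 annually
Combined annual = $755.52 + $2,497.08 = $3,252.60
Monthly escrow = $3,252.60 / 12 = $271.05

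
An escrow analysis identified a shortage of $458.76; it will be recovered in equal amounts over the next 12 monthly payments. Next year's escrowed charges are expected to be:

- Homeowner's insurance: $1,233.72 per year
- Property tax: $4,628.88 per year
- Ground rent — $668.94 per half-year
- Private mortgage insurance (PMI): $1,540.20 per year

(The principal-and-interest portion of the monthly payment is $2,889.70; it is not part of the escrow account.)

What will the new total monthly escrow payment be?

Homeowner's insurance = $1,233.72/yr
Property tax = $4,628.88/yr
Ground rent = $668.94 × 2 = $1,337.88/yr
Private mortgage insurance (PMI) = $1,540.20/yr
Combined annual = $1,233.72 + $4,628.88 + $1,337.88 + $1,540.20 = $8,740.68
Monthly escrow = $8,740.68 / 12 = $728.39
Shortage per month = $458.76 / 12 = $38.23
Adjusted monthly = $728.39 + $38.23 = $766.62

$766.62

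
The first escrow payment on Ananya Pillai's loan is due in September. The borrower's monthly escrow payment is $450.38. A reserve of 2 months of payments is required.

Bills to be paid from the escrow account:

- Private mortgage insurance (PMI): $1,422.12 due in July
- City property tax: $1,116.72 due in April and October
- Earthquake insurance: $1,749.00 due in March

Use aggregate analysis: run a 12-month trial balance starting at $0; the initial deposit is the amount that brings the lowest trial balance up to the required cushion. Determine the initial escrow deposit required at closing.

Cushion = 2 × $450.38 = $900.76
Trial balance (start $0, +$450.38 each month, − disbursements):
  Sep: +$450.38 → $450.38
  Oct: +$450.38 − $1,116.72 → -$215.96
  Nov: +$450.38 → $234.42
  Dec: +$450.38 → $684.80
  Jan: +$450.38 → $1,135.18
  Feb: +$450.38 → $1,585.56
  Mar: +$450.38 − $1,749.00 → $286.94
  Apr: +$450.38 − $1,116.72 → -$379.40
  May: +$450.38 → $70.98
  Jun: +$450.38 → $521.36
  Jul: +$450.38 − $1,422.12 → -$450.38
  Aug: +$450.38 → $0.00
Lowest trial balance = -$450.38 (Jul)
Initial deposit = cushion − low point = $900.76 − (-$450.38) = $1,351.14

$1,351.14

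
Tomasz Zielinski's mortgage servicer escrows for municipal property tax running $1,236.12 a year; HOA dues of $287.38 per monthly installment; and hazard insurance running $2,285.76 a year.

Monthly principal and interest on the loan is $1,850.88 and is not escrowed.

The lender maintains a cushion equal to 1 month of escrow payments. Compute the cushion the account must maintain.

$580.87

Municipal property tax — $1,236.12
HOA dues — $287.38 × 12 = $3,448.56
Hazard insurance — $2,285.76
Annual escrow total = $1,236.12 + $3,448.56 + $2,285.76 = $6,970.44
Base monthly escrow = $6,970.44 ÷ 12 = $580.87
Cushion = 1 × $580.87 = $580.87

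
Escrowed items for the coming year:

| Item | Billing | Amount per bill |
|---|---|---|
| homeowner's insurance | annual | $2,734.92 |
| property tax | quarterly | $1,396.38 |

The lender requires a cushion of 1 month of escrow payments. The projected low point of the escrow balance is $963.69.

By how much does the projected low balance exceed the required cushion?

Homeowner's insurance = $2,734.92/yr
Property tax = $1,396.38 × 4 = $5,585.52/yr
Yearly total = $8,320.44
Monthly escrow = $8,320.44 / 12 = $693.37
Required reserve = 1 × $693.37 = $693.37
Surplus = $963.69 − $693.37 = $270.32

$270.32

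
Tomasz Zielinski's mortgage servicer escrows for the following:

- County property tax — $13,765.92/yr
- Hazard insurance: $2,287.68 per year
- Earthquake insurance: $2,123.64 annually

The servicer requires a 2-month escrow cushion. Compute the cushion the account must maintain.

$3,029.54

County property tax: $13,765.92
Hazard insurance: $2,287.68
Earthquake insurance: $2,123.64
Annual escrow total = $13,765.92 + $2,287.68 + $2,123.64 = $18,177.24
Monthly escrow = $18,177.24 / 12 = $1,514.77
Reserve = 2 × $1,514.77 = $3,029.54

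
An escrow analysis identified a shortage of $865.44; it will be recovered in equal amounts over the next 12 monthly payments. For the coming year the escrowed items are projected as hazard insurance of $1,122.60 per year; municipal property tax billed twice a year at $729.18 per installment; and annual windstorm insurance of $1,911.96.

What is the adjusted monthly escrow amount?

$446.53

Hazard insurance — $1,122.60/yr
Municipal property tax — $729.18 × 2 = $1,458.36/yr
Windstorm insurance — $1,911.96/yr
Total per year = $1,122.60 + $1,458.36 + $1,911.96 = $4,492.92
Per month = $4,492.92 ÷ 12 = $374.41
Shortage spread = $865.44 / 12 = $72.12/mo
New monthly escrow = $374.41 + $72.12 = $446.53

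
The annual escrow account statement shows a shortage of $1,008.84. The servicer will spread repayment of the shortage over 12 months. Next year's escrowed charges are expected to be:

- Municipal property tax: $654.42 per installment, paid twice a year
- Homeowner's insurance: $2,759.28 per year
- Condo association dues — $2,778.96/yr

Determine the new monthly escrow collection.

Municipal property tax — $654.42 × 2 = $1,308.84/yr
Homeowner's insurance — $2,759.28/yr
Condo association dues — $2,778.96/yr
Annual escrow total = $1,308.84 + $2,759.28 + $2,778.96 = $6,847.08
Base monthly escrow = $6,847.08 / 12 = $570.59
Monthly shortage recovery: $1,008.84 / 12 = $84.07
Adjusted monthly = $570.59 + $84.07 = $654.66

$654.66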